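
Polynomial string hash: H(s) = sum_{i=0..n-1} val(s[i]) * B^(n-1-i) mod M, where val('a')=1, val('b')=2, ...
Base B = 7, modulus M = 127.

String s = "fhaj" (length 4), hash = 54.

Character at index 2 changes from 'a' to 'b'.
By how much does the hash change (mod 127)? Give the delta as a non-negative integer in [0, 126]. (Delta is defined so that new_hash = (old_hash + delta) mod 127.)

Delta formula: (val(new) - val(old)) * B^(n-1-k) mod M
  val('b') - val('a') = 2 - 1 = 1
  B^(n-1-k) = 7^1 mod 127 = 7
  Delta = 1 * 7 mod 127 = 7

Answer: 7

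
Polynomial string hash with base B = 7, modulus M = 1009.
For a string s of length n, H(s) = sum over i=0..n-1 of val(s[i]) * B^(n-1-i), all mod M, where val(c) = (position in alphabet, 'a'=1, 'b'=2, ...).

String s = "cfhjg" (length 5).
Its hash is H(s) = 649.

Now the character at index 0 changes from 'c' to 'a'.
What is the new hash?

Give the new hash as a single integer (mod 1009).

val('c') = 3, val('a') = 1
Position k = 0, exponent = n-1-k = 4
B^4 mod M = 7^4 mod 1009 = 383
Delta = (1 - 3) * 383 mod 1009 = 243
New hash = (649 + 243) mod 1009 = 892

Answer: 892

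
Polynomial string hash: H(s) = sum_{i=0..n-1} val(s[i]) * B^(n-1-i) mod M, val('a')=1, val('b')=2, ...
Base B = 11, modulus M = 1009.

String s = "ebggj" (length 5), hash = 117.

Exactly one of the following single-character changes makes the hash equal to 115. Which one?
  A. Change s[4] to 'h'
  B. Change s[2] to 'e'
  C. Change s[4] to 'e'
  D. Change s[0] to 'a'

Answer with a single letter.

Option A: s[4]='j'->'h', delta=(8-10)*11^0 mod 1009 = 1007, hash=117+1007 mod 1009 = 115 <-- target
Option B: s[2]='g'->'e', delta=(5-7)*11^2 mod 1009 = 767, hash=117+767 mod 1009 = 884
Option C: s[4]='j'->'e', delta=(5-10)*11^0 mod 1009 = 1004, hash=117+1004 mod 1009 = 112
Option D: s[0]='e'->'a', delta=(1-5)*11^4 mod 1009 = 967, hash=117+967 mod 1009 = 75

Answer: A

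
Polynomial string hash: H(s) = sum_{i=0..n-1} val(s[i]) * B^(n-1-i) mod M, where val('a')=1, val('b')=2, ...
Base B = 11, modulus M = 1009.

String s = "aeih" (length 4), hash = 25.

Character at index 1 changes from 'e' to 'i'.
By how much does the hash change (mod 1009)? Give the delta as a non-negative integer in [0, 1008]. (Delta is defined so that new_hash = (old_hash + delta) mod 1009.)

Answer: 484

Derivation:
Delta formula: (val(new) - val(old)) * B^(n-1-k) mod M
  val('i') - val('e') = 9 - 5 = 4
  B^(n-1-k) = 11^2 mod 1009 = 121
  Delta = 4 * 121 mod 1009 = 484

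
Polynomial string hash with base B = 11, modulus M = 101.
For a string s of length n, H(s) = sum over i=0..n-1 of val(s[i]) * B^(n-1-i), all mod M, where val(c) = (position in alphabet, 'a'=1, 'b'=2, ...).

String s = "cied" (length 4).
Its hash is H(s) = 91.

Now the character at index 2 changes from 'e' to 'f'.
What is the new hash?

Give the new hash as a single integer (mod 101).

Answer: 1

Derivation:
val('e') = 5, val('f') = 6
Position k = 2, exponent = n-1-k = 1
B^1 mod M = 11^1 mod 101 = 11
Delta = (6 - 5) * 11 mod 101 = 11
New hash = (91 + 11) mod 101 = 1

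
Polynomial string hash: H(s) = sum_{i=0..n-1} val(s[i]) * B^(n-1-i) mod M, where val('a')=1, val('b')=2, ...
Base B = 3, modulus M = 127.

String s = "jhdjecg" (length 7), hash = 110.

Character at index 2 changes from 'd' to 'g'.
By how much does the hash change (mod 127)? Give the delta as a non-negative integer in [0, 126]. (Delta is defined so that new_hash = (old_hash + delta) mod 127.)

Delta formula: (val(new) - val(old)) * B^(n-1-k) mod M
  val('g') - val('d') = 7 - 4 = 3
  B^(n-1-k) = 3^4 mod 127 = 81
  Delta = 3 * 81 mod 127 = 116

Answer: 116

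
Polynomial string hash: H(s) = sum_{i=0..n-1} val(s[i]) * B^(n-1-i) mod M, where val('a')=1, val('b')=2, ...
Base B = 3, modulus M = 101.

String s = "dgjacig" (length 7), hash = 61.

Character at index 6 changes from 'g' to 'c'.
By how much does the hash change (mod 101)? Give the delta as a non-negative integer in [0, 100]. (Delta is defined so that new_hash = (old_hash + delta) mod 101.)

Delta formula: (val(new) - val(old)) * B^(n-1-k) mod M
  val('c') - val('g') = 3 - 7 = -4
  B^(n-1-k) = 3^0 mod 101 = 1
  Delta = -4 * 1 mod 101 = 97

Answer: 97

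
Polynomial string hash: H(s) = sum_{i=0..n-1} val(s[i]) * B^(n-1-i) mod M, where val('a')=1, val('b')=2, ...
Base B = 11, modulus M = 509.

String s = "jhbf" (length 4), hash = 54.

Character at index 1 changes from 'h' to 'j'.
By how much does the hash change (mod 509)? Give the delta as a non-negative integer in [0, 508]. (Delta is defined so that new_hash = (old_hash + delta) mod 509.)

Answer: 242

Derivation:
Delta formula: (val(new) - val(old)) * B^(n-1-k) mod M
  val('j') - val('h') = 10 - 8 = 2
  B^(n-1-k) = 11^2 mod 509 = 121
  Delta = 2 * 121 mod 509 = 242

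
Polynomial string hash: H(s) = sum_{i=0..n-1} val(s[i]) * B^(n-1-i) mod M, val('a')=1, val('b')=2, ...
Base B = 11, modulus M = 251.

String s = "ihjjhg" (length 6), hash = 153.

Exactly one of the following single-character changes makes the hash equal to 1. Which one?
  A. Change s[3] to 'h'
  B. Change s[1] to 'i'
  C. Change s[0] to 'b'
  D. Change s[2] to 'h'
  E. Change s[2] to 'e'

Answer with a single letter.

Answer: D

Derivation:
Option A: s[3]='j'->'h', delta=(8-10)*11^2 mod 251 = 9, hash=153+9 mod 251 = 162
Option B: s[1]='h'->'i', delta=(9-8)*11^4 mod 251 = 83, hash=153+83 mod 251 = 236
Option C: s[0]='i'->'b', delta=(2-9)*11^5 mod 251 = 135, hash=153+135 mod 251 = 37
Option D: s[2]='j'->'h', delta=(8-10)*11^3 mod 251 = 99, hash=153+99 mod 251 = 1 <-- target
Option E: s[2]='j'->'e', delta=(5-10)*11^3 mod 251 = 122, hash=153+122 mod 251 = 24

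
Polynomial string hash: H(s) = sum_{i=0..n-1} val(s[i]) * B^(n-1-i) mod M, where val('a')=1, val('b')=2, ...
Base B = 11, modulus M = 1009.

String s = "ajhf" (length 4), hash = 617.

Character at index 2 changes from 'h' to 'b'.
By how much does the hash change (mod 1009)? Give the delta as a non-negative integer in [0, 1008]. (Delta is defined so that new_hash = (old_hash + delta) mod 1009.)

Delta formula: (val(new) - val(old)) * B^(n-1-k) mod M
  val('b') - val('h') = 2 - 8 = -6
  B^(n-1-k) = 11^1 mod 1009 = 11
  Delta = -6 * 11 mod 1009 = 943

Answer: 943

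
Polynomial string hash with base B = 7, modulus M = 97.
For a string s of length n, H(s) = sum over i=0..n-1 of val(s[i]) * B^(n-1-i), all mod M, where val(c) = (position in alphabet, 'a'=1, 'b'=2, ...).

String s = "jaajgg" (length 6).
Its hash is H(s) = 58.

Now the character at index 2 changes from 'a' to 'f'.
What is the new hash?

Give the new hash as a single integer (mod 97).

val('a') = 1, val('f') = 6
Position k = 2, exponent = n-1-k = 3
B^3 mod M = 7^3 mod 97 = 52
Delta = (6 - 1) * 52 mod 97 = 66
New hash = (58 + 66) mod 97 = 27

Answer: 27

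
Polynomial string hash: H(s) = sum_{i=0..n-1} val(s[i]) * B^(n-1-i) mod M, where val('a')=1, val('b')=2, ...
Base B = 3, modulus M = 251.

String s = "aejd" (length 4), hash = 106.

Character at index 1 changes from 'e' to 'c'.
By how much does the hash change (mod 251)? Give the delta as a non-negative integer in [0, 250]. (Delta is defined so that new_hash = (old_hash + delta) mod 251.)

Answer: 233

Derivation:
Delta formula: (val(new) - val(old)) * B^(n-1-k) mod M
  val('c') - val('e') = 3 - 5 = -2
  B^(n-1-k) = 3^2 mod 251 = 9
  Delta = -2 * 9 mod 251 = 233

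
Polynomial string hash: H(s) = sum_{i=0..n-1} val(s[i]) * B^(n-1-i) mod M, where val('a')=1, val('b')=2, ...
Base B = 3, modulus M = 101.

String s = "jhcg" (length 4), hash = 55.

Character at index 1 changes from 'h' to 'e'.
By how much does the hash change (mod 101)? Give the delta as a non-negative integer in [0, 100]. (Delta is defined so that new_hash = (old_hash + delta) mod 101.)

Answer: 74

Derivation:
Delta formula: (val(new) - val(old)) * B^(n-1-k) mod M
  val('e') - val('h') = 5 - 8 = -3
  B^(n-1-k) = 3^2 mod 101 = 9
  Delta = -3 * 9 mod 101 = 74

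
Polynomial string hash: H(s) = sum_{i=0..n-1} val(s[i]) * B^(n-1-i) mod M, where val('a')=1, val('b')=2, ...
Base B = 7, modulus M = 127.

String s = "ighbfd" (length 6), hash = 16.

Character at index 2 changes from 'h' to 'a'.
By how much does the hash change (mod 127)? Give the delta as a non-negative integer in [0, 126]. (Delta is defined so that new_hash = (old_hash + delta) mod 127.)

Delta formula: (val(new) - val(old)) * B^(n-1-k) mod M
  val('a') - val('h') = 1 - 8 = -7
  B^(n-1-k) = 7^3 mod 127 = 89
  Delta = -7 * 89 mod 127 = 12

Answer: 12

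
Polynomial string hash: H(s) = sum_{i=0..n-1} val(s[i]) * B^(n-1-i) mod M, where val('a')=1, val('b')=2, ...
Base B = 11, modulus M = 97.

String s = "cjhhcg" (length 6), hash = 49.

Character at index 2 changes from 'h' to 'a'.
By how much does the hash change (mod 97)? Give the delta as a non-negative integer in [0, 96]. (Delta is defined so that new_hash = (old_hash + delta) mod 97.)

Delta formula: (val(new) - val(old)) * B^(n-1-k) mod M
  val('a') - val('h') = 1 - 8 = -7
  B^(n-1-k) = 11^3 mod 97 = 70
  Delta = -7 * 70 mod 97 = 92

Answer: 92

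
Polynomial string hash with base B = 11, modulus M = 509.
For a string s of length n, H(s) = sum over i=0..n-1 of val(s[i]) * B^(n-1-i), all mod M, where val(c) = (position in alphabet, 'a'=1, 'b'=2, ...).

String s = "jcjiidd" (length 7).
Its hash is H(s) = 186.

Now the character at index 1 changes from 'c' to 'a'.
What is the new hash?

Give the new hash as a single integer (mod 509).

Answer: 281

Derivation:
val('c') = 3, val('a') = 1
Position k = 1, exponent = n-1-k = 5
B^5 mod M = 11^5 mod 509 = 207
Delta = (1 - 3) * 207 mod 509 = 95
New hash = (186 + 95) mod 509 = 281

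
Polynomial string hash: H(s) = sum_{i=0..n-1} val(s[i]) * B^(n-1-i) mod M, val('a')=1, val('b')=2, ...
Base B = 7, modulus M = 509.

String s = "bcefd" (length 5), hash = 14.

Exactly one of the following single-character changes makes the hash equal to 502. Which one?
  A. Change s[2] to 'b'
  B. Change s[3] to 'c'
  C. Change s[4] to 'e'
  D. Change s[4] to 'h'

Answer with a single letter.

Answer: B

Derivation:
Option A: s[2]='e'->'b', delta=(2-5)*7^2 mod 509 = 362, hash=14+362 mod 509 = 376
Option B: s[3]='f'->'c', delta=(3-6)*7^1 mod 509 = 488, hash=14+488 mod 509 = 502 <-- target
Option C: s[4]='d'->'e', delta=(5-4)*7^0 mod 509 = 1, hash=14+1 mod 509 = 15
Option D: s[4]='d'->'h', delta=(8-4)*7^0 mod 509 = 4, hash=14+4 mod 509 = 18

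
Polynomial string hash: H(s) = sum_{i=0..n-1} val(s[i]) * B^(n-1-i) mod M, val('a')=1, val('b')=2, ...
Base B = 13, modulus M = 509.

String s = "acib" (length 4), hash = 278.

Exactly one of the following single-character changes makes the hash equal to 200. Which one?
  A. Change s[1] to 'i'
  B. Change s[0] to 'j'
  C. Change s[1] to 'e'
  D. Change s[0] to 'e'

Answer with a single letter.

Answer: B

Derivation:
Option A: s[1]='c'->'i', delta=(9-3)*13^2 mod 509 = 505, hash=278+505 mod 509 = 274
Option B: s[0]='a'->'j', delta=(10-1)*13^3 mod 509 = 431, hash=278+431 mod 509 = 200 <-- target
Option C: s[1]='c'->'e', delta=(5-3)*13^2 mod 509 = 338, hash=278+338 mod 509 = 107
Option D: s[0]='a'->'e', delta=(5-1)*13^3 mod 509 = 135, hash=278+135 mod 509 = 413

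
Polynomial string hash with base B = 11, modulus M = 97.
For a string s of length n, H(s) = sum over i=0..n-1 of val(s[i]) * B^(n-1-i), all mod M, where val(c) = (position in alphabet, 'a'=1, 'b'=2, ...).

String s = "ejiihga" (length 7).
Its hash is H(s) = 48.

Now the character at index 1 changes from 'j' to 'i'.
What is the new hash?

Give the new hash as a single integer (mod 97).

val('j') = 10, val('i') = 9
Position k = 1, exponent = n-1-k = 5
B^5 mod M = 11^5 mod 97 = 31
Delta = (9 - 10) * 31 mod 97 = 66
New hash = (48 + 66) mod 97 = 17

Answer: 17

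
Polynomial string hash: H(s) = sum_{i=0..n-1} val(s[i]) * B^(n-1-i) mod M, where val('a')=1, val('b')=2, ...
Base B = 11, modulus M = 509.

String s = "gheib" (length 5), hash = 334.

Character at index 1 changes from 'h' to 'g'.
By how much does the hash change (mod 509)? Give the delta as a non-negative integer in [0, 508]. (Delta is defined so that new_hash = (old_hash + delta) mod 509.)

Answer: 196

Derivation:
Delta formula: (val(new) - val(old)) * B^(n-1-k) mod M
  val('g') - val('h') = 7 - 8 = -1
  B^(n-1-k) = 11^3 mod 509 = 313
  Delta = -1 * 313 mod 509 = 196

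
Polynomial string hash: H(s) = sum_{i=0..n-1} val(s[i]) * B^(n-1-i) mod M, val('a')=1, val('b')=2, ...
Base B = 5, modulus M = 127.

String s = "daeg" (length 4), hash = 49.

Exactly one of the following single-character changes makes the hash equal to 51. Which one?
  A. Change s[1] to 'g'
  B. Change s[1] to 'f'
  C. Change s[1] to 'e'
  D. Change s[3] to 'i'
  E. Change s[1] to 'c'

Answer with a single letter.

Option A: s[1]='a'->'g', delta=(7-1)*5^2 mod 127 = 23, hash=49+23 mod 127 = 72
Option B: s[1]='a'->'f', delta=(6-1)*5^2 mod 127 = 125, hash=49+125 mod 127 = 47
Option C: s[1]='a'->'e', delta=(5-1)*5^2 mod 127 = 100, hash=49+100 mod 127 = 22
Option D: s[3]='g'->'i', delta=(9-7)*5^0 mod 127 = 2, hash=49+2 mod 127 = 51 <-- target
Option E: s[1]='a'->'c', delta=(3-1)*5^2 mod 127 = 50, hash=49+50 mod 127 = 99

Answer: D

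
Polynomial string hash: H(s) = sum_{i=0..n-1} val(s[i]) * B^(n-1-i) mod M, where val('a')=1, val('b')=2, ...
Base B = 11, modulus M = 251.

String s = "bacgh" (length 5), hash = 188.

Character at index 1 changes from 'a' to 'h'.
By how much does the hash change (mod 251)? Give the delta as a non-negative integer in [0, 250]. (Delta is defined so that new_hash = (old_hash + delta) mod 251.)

Answer: 30

Derivation:
Delta formula: (val(new) - val(old)) * B^(n-1-k) mod M
  val('h') - val('a') = 8 - 1 = 7
  B^(n-1-k) = 11^3 mod 251 = 76
  Delta = 7 * 76 mod 251 = 30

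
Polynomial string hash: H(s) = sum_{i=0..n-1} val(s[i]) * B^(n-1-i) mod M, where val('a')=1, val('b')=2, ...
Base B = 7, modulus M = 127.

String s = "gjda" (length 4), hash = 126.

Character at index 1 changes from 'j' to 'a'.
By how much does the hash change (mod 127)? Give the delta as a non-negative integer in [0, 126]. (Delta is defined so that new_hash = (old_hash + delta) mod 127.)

Answer: 67

Derivation:
Delta formula: (val(new) - val(old)) * B^(n-1-k) mod M
  val('a') - val('j') = 1 - 10 = -9
  B^(n-1-k) = 7^2 mod 127 = 49
  Delta = -9 * 49 mod 127 = 67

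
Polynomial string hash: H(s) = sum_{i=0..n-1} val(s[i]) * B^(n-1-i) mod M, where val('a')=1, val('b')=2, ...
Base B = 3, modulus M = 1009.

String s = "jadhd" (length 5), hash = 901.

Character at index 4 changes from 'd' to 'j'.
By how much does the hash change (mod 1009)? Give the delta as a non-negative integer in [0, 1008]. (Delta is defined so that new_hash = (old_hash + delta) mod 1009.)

Delta formula: (val(new) - val(old)) * B^(n-1-k) mod M
  val('j') - val('d') = 10 - 4 = 6
  B^(n-1-k) = 3^0 mod 1009 = 1
  Delta = 6 * 1 mod 1009 = 6

Answer: 6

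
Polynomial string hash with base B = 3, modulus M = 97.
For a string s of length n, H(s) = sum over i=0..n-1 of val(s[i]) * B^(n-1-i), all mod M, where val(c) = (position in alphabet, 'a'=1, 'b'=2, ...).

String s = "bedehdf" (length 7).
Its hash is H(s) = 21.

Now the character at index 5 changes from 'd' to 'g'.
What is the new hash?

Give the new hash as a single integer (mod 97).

Answer: 30

Derivation:
val('d') = 4, val('g') = 7
Position k = 5, exponent = n-1-k = 1
B^1 mod M = 3^1 mod 97 = 3
Delta = (7 - 4) * 3 mod 97 = 9
New hash = (21 + 9) mod 97 = 30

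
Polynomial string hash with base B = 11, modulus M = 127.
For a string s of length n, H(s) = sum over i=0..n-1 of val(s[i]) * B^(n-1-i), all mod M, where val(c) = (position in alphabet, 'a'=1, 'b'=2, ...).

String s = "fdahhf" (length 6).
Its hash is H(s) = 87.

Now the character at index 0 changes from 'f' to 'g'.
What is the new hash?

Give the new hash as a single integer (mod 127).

Answer: 102

Derivation:
val('f') = 6, val('g') = 7
Position k = 0, exponent = n-1-k = 5
B^5 mod M = 11^5 mod 127 = 15
Delta = (7 - 6) * 15 mod 127 = 15
New hash = (87 + 15) mod 127 = 102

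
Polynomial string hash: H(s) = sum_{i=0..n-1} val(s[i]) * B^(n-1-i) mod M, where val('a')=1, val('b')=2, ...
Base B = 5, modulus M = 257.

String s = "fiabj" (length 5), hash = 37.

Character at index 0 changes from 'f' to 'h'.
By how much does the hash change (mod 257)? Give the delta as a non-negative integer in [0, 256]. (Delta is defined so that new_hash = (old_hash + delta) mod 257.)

Answer: 222

Derivation:
Delta formula: (val(new) - val(old)) * B^(n-1-k) mod M
  val('h') - val('f') = 8 - 6 = 2
  B^(n-1-k) = 5^4 mod 257 = 111
  Delta = 2 * 111 mod 257 = 222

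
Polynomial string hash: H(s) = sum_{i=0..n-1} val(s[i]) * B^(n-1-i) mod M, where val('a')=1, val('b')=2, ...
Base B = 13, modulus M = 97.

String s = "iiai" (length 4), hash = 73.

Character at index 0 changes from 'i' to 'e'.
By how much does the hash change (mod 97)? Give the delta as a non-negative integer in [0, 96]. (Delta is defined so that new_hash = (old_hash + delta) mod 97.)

Answer: 39

Derivation:
Delta formula: (val(new) - val(old)) * B^(n-1-k) mod M
  val('e') - val('i') = 5 - 9 = -4
  B^(n-1-k) = 13^3 mod 97 = 63
  Delta = -4 * 63 mod 97 = 39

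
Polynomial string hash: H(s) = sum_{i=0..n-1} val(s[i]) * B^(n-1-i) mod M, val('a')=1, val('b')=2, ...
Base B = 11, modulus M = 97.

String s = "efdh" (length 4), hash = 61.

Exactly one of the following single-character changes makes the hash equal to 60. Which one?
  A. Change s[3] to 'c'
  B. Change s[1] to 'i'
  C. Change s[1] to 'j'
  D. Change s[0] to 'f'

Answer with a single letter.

Option A: s[3]='h'->'c', delta=(3-8)*11^0 mod 97 = 92, hash=61+92 mod 97 = 56
Option B: s[1]='f'->'i', delta=(9-6)*11^2 mod 97 = 72, hash=61+72 mod 97 = 36
Option C: s[1]='f'->'j', delta=(10-6)*11^2 mod 97 = 96, hash=61+96 mod 97 = 60 <-- target
Option D: s[0]='e'->'f', delta=(6-5)*11^3 mod 97 = 70, hash=61+70 mod 97 = 34

Answer: C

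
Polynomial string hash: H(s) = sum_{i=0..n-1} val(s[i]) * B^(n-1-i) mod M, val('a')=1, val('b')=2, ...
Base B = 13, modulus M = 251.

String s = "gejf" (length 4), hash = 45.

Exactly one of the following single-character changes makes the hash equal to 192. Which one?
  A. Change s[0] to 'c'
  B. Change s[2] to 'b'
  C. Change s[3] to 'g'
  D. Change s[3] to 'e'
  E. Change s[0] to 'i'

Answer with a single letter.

Option A: s[0]='g'->'c', delta=(3-7)*13^3 mod 251 = 248, hash=45+248 mod 251 = 42
Option B: s[2]='j'->'b', delta=(2-10)*13^1 mod 251 = 147, hash=45+147 mod 251 = 192 <-- target
Option C: s[3]='f'->'g', delta=(7-6)*13^0 mod 251 = 1, hash=45+1 mod 251 = 46
Option D: s[3]='f'->'e', delta=(5-6)*13^0 mod 251 = 250, hash=45+250 mod 251 = 44
Option E: s[0]='g'->'i', delta=(9-7)*13^3 mod 251 = 127, hash=45+127 mod 251 = 172

Answer: B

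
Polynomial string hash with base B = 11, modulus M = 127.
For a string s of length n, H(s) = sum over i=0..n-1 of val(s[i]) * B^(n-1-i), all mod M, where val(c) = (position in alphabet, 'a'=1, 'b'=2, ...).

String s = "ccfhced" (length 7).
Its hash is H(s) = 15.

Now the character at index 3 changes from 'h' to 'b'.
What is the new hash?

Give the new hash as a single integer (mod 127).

val('h') = 8, val('b') = 2
Position k = 3, exponent = n-1-k = 3
B^3 mod M = 11^3 mod 127 = 61
Delta = (2 - 8) * 61 mod 127 = 15
New hash = (15 + 15) mod 127 = 30

Answer: 30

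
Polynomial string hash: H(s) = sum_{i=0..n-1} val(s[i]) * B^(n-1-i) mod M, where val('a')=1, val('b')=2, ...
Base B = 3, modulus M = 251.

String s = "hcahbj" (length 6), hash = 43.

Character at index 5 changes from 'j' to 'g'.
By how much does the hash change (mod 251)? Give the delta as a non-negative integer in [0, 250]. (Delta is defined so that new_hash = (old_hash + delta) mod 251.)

Delta formula: (val(new) - val(old)) * B^(n-1-k) mod M
  val('g') - val('j') = 7 - 10 = -3
  B^(n-1-k) = 3^0 mod 251 = 1
  Delta = -3 * 1 mod 251 = 248

Answer: 248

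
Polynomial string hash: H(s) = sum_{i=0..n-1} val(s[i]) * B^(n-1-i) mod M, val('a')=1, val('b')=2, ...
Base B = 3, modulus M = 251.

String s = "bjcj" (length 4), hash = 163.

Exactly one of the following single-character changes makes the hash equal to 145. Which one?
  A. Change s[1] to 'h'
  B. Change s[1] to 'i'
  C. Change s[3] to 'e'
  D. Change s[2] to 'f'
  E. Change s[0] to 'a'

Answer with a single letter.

Option A: s[1]='j'->'h', delta=(8-10)*3^2 mod 251 = 233, hash=163+233 mod 251 = 145 <-- target
Option B: s[1]='j'->'i', delta=(9-10)*3^2 mod 251 = 242, hash=163+242 mod 251 = 154
Option C: s[3]='j'->'e', delta=(5-10)*3^0 mod 251 = 246, hash=163+246 mod 251 = 158
Option D: s[2]='c'->'f', delta=(6-3)*3^1 mod 251 = 9, hash=163+9 mod 251 = 172
Option E: s[0]='b'->'a', delta=(1-2)*3^3 mod 251 = 224, hash=163+224 mod 251 = 136

Answer: A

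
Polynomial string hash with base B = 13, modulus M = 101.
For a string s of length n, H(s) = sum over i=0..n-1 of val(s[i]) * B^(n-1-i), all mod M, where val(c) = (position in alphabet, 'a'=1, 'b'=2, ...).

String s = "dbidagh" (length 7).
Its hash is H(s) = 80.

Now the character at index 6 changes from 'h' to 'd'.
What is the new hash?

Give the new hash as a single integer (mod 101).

val('h') = 8, val('d') = 4
Position k = 6, exponent = n-1-k = 0
B^0 mod M = 13^0 mod 101 = 1
Delta = (4 - 8) * 1 mod 101 = 97
New hash = (80 + 97) mod 101 = 76

Answer: 76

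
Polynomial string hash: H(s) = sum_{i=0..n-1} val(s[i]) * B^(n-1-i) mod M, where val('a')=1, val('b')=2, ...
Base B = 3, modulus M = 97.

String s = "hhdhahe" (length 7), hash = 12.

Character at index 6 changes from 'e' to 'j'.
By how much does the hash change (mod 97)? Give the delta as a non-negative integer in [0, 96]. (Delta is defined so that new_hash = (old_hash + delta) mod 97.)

Delta formula: (val(new) - val(old)) * B^(n-1-k) mod M
  val('j') - val('e') = 10 - 5 = 5
  B^(n-1-k) = 3^0 mod 97 = 1
  Delta = 5 * 1 mod 97 = 5

Answer: 5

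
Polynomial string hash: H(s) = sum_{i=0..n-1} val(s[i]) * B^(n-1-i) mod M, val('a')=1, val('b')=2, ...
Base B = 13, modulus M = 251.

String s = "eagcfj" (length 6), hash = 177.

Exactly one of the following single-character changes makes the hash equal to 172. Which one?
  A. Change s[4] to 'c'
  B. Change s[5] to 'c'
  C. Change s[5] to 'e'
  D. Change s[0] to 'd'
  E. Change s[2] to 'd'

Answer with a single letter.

Answer: C

Derivation:
Option A: s[4]='f'->'c', delta=(3-6)*13^1 mod 251 = 212, hash=177+212 mod 251 = 138
Option B: s[5]='j'->'c', delta=(3-10)*13^0 mod 251 = 244, hash=177+244 mod 251 = 170
Option C: s[5]='j'->'e', delta=(5-10)*13^0 mod 251 = 246, hash=177+246 mod 251 = 172 <-- target
Option D: s[0]='e'->'d', delta=(4-5)*13^5 mod 251 = 187, hash=177+187 mod 251 = 113
Option E: s[2]='g'->'d', delta=(4-7)*13^3 mod 251 = 186, hash=177+186 mod 251 = 112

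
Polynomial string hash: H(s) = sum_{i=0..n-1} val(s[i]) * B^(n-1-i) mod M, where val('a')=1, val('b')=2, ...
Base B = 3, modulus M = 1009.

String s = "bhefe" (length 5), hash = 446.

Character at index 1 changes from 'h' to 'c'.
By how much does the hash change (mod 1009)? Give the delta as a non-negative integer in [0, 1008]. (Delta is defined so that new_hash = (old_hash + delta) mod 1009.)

Answer: 874

Derivation:
Delta formula: (val(new) - val(old)) * B^(n-1-k) mod M
  val('c') - val('h') = 3 - 8 = -5
  B^(n-1-k) = 3^3 mod 1009 = 27
  Delta = -5 * 27 mod 1009 = 874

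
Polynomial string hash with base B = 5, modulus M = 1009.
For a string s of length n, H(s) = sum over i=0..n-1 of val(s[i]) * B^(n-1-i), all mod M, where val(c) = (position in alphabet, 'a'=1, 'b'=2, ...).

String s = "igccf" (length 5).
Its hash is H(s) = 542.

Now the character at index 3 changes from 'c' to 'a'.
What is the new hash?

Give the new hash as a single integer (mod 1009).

val('c') = 3, val('a') = 1
Position k = 3, exponent = n-1-k = 1
B^1 mod M = 5^1 mod 1009 = 5
Delta = (1 - 3) * 5 mod 1009 = 999
New hash = (542 + 999) mod 1009 = 532

Answer: 532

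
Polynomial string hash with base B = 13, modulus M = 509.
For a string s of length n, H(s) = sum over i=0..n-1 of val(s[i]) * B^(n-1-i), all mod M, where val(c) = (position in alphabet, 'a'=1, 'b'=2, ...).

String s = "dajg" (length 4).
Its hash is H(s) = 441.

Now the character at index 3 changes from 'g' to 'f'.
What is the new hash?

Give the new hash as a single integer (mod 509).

val('g') = 7, val('f') = 6
Position k = 3, exponent = n-1-k = 0
B^0 mod M = 13^0 mod 509 = 1
Delta = (6 - 7) * 1 mod 509 = 508
New hash = (441 + 508) mod 509 = 440

Answer: 440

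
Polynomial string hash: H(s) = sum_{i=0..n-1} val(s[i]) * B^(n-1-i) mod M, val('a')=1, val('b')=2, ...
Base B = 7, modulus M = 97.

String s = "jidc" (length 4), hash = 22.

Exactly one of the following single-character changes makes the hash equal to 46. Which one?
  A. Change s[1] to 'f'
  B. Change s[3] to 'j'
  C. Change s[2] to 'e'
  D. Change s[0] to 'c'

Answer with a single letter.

Option A: s[1]='i'->'f', delta=(6-9)*7^2 mod 97 = 47, hash=22+47 mod 97 = 69
Option B: s[3]='c'->'j', delta=(10-3)*7^0 mod 97 = 7, hash=22+7 mod 97 = 29
Option C: s[2]='d'->'e', delta=(5-4)*7^1 mod 97 = 7, hash=22+7 mod 97 = 29
Option D: s[0]='j'->'c', delta=(3-10)*7^3 mod 97 = 24, hash=22+24 mod 97 = 46 <-- target

Answer: D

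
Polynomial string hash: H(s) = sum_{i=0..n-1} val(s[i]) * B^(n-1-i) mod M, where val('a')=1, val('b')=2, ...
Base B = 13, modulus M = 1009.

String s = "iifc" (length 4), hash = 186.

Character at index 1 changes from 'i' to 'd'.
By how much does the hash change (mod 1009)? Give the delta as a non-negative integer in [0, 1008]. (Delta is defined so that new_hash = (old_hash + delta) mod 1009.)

Answer: 164

Derivation:
Delta formula: (val(new) - val(old)) * B^(n-1-k) mod M
  val('d') - val('i') = 4 - 9 = -5
  B^(n-1-k) = 13^2 mod 1009 = 169
  Delta = -5 * 169 mod 1009 = 164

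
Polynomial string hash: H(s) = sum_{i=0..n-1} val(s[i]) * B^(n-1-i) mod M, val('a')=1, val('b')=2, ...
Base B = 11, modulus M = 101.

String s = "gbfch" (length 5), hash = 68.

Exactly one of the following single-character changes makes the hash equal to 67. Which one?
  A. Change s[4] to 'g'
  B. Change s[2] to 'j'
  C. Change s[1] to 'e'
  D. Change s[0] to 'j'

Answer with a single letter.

Answer: A

Derivation:
Option A: s[4]='h'->'g', delta=(7-8)*11^0 mod 101 = 100, hash=68+100 mod 101 = 67 <-- target
Option B: s[2]='f'->'j', delta=(10-6)*11^2 mod 101 = 80, hash=68+80 mod 101 = 47
Option C: s[1]='b'->'e', delta=(5-2)*11^3 mod 101 = 54, hash=68+54 mod 101 = 21
Option D: s[0]='g'->'j', delta=(10-7)*11^4 mod 101 = 89, hash=68+89 mod 101 = 56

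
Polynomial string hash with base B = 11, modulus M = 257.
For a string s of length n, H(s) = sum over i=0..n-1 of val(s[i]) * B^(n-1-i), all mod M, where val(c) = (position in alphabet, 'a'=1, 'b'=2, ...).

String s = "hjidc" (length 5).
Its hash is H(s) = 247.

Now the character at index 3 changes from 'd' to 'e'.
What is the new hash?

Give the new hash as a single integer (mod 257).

val('d') = 4, val('e') = 5
Position k = 3, exponent = n-1-k = 1
B^1 mod M = 11^1 mod 257 = 11
Delta = (5 - 4) * 11 mod 257 = 11
New hash = (247 + 11) mod 257 = 1

Answer: 1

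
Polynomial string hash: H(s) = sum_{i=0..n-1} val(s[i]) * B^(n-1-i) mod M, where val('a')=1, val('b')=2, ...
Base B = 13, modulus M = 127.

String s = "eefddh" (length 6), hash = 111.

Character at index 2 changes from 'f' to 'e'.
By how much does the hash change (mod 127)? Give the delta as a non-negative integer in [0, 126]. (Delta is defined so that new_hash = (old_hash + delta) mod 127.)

Answer: 89

Derivation:
Delta formula: (val(new) - val(old)) * B^(n-1-k) mod M
  val('e') - val('f') = 5 - 6 = -1
  B^(n-1-k) = 13^3 mod 127 = 38
  Delta = -1 * 38 mod 127 = 89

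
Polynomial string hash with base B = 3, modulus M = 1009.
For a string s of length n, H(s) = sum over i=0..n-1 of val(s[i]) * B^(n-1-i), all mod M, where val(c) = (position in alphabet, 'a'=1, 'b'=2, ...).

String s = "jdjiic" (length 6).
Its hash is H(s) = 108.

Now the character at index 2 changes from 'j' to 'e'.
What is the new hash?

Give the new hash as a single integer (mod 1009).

val('j') = 10, val('e') = 5
Position k = 2, exponent = n-1-k = 3
B^3 mod M = 3^3 mod 1009 = 27
Delta = (5 - 10) * 27 mod 1009 = 874
New hash = (108 + 874) mod 1009 = 982

Answer: 982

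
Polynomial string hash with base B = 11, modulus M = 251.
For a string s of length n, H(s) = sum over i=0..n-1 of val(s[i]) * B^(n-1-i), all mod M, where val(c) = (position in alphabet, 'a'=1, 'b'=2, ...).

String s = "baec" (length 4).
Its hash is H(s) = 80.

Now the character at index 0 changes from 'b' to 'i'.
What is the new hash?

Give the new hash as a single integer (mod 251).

val('b') = 2, val('i') = 9
Position k = 0, exponent = n-1-k = 3
B^3 mod M = 11^3 mod 251 = 76
Delta = (9 - 2) * 76 mod 251 = 30
New hash = (80 + 30) mod 251 = 110

Answer: 110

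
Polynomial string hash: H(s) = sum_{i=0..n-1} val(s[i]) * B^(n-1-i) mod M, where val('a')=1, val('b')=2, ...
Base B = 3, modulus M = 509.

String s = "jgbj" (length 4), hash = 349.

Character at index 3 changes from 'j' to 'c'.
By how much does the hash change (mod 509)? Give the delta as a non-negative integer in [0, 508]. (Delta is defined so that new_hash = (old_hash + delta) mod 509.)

Answer: 502

Derivation:
Delta formula: (val(new) - val(old)) * B^(n-1-k) mod M
  val('c') - val('j') = 3 - 10 = -7
  B^(n-1-k) = 3^0 mod 509 = 1
  Delta = -7 * 1 mod 509 = 502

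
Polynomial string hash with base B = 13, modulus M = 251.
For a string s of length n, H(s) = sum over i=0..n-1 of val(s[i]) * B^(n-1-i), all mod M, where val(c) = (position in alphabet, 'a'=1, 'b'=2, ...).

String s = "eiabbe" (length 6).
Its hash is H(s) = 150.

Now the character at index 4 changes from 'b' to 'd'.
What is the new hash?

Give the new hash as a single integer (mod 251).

Answer: 176

Derivation:
val('b') = 2, val('d') = 4
Position k = 4, exponent = n-1-k = 1
B^1 mod M = 13^1 mod 251 = 13
Delta = (4 - 2) * 13 mod 251 = 26
New hash = (150 + 26) mod 251 = 176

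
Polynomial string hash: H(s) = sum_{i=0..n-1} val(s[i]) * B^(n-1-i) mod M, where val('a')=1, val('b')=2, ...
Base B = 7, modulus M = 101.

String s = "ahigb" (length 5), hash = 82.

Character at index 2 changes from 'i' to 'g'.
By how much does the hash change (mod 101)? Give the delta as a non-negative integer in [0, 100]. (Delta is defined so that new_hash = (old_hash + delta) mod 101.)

Delta formula: (val(new) - val(old)) * B^(n-1-k) mod M
  val('g') - val('i') = 7 - 9 = -2
  B^(n-1-k) = 7^2 mod 101 = 49
  Delta = -2 * 49 mod 101 = 3

Answer: 3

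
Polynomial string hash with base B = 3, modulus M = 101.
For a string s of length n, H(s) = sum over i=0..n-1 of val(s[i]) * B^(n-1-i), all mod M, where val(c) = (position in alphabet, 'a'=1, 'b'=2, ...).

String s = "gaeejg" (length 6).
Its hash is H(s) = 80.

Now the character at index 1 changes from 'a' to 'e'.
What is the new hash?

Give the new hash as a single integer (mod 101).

val('a') = 1, val('e') = 5
Position k = 1, exponent = n-1-k = 4
B^4 mod M = 3^4 mod 101 = 81
Delta = (5 - 1) * 81 mod 101 = 21
New hash = (80 + 21) mod 101 = 0

Answer: 0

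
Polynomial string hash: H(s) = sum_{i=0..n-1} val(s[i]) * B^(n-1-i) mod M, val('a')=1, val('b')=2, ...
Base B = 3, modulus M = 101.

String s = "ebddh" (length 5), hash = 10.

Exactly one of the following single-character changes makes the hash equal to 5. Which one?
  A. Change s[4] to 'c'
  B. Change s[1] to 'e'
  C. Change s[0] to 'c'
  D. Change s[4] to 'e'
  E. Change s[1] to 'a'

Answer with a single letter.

Option A: s[4]='h'->'c', delta=(3-8)*3^0 mod 101 = 96, hash=10+96 mod 101 = 5 <-- target
Option B: s[1]='b'->'e', delta=(5-2)*3^3 mod 101 = 81, hash=10+81 mod 101 = 91
Option C: s[0]='e'->'c', delta=(3-5)*3^4 mod 101 = 40, hash=10+40 mod 101 = 50
Option D: s[4]='h'->'e', delta=(5-8)*3^0 mod 101 = 98, hash=10+98 mod 101 = 7
Option E: s[1]='b'->'a', delta=(1-2)*3^3 mod 101 = 74, hash=10+74 mod 101 = 84

Answer: A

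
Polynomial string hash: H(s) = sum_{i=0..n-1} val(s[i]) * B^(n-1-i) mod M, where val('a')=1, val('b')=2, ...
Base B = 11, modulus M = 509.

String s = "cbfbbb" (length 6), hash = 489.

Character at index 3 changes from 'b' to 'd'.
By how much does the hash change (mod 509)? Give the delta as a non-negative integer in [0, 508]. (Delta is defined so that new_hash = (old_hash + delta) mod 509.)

Answer: 242

Derivation:
Delta formula: (val(new) - val(old)) * B^(n-1-k) mod M
  val('d') - val('b') = 4 - 2 = 2
  B^(n-1-k) = 11^2 mod 509 = 121
  Delta = 2 * 121 mod 509 = 242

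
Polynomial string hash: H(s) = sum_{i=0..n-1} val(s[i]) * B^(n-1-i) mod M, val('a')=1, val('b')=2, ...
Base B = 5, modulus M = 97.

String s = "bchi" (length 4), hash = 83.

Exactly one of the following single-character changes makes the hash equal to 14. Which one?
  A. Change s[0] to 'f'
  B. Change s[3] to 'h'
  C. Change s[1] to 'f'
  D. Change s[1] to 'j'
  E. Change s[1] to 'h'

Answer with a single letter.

Answer: E

Derivation:
Option A: s[0]='b'->'f', delta=(6-2)*5^3 mod 97 = 15, hash=83+15 mod 97 = 1
Option B: s[3]='i'->'h', delta=(8-9)*5^0 mod 97 = 96, hash=83+96 mod 97 = 82
Option C: s[1]='c'->'f', delta=(6-3)*5^2 mod 97 = 75, hash=83+75 mod 97 = 61
Option D: s[1]='c'->'j', delta=(10-3)*5^2 mod 97 = 78, hash=83+78 mod 97 = 64
Option E: s[1]='c'->'h', delta=(8-3)*5^2 mod 97 = 28, hash=83+28 mod 97 = 14 <-- target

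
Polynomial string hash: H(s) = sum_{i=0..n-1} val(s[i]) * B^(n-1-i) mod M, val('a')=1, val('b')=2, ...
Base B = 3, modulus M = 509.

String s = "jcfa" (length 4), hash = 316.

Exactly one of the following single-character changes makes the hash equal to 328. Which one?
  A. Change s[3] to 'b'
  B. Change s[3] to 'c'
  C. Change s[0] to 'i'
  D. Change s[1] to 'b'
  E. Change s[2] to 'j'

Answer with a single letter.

Option A: s[3]='a'->'b', delta=(2-1)*3^0 mod 509 = 1, hash=316+1 mod 509 = 317
Option B: s[3]='a'->'c', delta=(3-1)*3^0 mod 509 = 2, hash=316+2 mod 509 = 318
Option C: s[0]='j'->'i', delta=(9-10)*3^3 mod 509 = 482, hash=316+482 mod 509 = 289
Option D: s[1]='c'->'b', delta=(2-3)*3^2 mod 509 = 500, hash=316+500 mod 509 = 307
Option E: s[2]='f'->'j', delta=(10-6)*3^1 mod 509 = 12, hash=316+12 mod 509 = 328 <-- target

Answer: E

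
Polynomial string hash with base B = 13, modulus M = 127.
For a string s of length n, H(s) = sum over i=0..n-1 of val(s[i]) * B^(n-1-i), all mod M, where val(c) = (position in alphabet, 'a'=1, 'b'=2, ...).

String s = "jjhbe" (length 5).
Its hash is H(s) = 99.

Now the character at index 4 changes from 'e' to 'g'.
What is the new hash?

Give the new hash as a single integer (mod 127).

Answer: 101

Derivation:
val('e') = 5, val('g') = 7
Position k = 4, exponent = n-1-k = 0
B^0 mod M = 13^0 mod 127 = 1
Delta = (7 - 5) * 1 mod 127 = 2
New hash = (99 + 2) mod 127 = 101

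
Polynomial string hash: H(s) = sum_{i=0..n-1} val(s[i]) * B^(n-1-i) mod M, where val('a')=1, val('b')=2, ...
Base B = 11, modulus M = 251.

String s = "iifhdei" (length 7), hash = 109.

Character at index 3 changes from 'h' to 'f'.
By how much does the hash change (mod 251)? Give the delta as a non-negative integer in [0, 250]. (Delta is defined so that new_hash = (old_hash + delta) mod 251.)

Answer: 99

Derivation:
Delta formula: (val(new) - val(old)) * B^(n-1-k) mod M
  val('f') - val('h') = 6 - 8 = -2
  B^(n-1-k) = 11^3 mod 251 = 76
  Delta = -2 * 76 mod 251 = 99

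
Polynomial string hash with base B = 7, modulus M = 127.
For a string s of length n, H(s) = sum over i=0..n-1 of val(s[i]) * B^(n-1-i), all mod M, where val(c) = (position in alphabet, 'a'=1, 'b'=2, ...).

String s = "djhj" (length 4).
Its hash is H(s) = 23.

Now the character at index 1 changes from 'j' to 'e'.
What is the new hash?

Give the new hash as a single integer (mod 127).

val('j') = 10, val('e') = 5
Position k = 1, exponent = n-1-k = 2
B^2 mod M = 7^2 mod 127 = 49
Delta = (5 - 10) * 49 mod 127 = 9
New hash = (23 + 9) mod 127 = 32

Answer: 32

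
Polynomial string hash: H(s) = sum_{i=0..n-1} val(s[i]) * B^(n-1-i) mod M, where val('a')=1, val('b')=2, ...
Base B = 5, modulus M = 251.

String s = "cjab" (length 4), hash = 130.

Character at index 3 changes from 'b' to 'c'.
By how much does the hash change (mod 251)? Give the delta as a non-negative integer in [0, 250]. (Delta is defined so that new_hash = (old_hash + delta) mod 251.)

Delta formula: (val(new) - val(old)) * B^(n-1-k) mod M
  val('c') - val('b') = 3 - 2 = 1
  B^(n-1-k) = 5^0 mod 251 = 1
  Delta = 1 * 1 mod 251 = 1

Answer: 1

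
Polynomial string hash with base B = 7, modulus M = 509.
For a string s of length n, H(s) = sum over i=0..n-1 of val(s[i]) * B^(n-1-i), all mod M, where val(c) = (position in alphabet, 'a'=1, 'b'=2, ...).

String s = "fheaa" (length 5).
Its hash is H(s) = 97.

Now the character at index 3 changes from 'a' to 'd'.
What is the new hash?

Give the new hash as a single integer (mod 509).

val('a') = 1, val('d') = 4
Position k = 3, exponent = n-1-k = 1
B^1 mod M = 7^1 mod 509 = 7
Delta = (4 - 1) * 7 mod 509 = 21
New hash = (97 + 21) mod 509 = 118

Answer: 118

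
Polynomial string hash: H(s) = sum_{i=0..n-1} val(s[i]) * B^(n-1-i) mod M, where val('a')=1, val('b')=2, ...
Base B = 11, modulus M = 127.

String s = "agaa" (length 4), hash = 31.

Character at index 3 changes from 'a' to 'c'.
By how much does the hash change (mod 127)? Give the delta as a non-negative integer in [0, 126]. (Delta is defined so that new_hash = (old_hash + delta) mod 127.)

Answer: 2

Derivation:
Delta formula: (val(new) - val(old)) * B^(n-1-k) mod M
  val('c') - val('a') = 3 - 1 = 2
  B^(n-1-k) = 11^0 mod 127 = 1
  Delta = 2 * 1 mod 127 = 2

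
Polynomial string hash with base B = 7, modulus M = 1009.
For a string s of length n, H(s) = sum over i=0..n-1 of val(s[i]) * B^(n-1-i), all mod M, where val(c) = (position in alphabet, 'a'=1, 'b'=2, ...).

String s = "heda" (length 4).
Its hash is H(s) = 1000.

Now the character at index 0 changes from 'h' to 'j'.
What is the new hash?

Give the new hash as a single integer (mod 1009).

val('h') = 8, val('j') = 10
Position k = 0, exponent = n-1-k = 3
B^3 mod M = 7^3 mod 1009 = 343
Delta = (10 - 8) * 343 mod 1009 = 686
New hash = (1000 + 686) mod 1009 = 677

Answer: 677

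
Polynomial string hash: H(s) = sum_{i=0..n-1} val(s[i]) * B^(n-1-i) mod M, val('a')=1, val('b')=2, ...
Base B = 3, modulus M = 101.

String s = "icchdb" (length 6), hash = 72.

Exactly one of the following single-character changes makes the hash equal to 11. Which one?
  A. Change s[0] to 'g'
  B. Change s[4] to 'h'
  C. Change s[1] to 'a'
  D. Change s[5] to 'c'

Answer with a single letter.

Answer: C

Derivation:
Option A: s[0]='i'->'g', delta=(7-9)*3^5 mod 101 = 19, hash=72+19 mod 101 = 91
Option B: s[4]='d'->'h', delta=(8-4)*3^1 mod 101 = 12, hash=72+12 mod 101 = 84
Option C: s[1]='c'->'a', delta=(1-3)*3^4 mod 101 = 40, hash=72+40 mod 101 = 11 <-- target
Option D: s[5]='b'->'c', delta=(3-2)*3^0 mod 101 = 1, hash=72+1 mod 101 = 73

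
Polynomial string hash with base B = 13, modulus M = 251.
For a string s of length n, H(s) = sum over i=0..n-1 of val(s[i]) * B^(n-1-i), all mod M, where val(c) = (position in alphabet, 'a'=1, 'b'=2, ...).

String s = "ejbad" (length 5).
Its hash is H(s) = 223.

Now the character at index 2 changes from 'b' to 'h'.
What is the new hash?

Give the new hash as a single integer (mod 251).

val('b') = 2, val('h') = 8
Position k = 2, exponent = n-1-k = 2
B^2 mod M = 13^2 mod 251 = 169
Delta = (8 - 2) * 169 mod 251 = 10
New hash = (223 + 10) mod 251 = 233

Answer: 233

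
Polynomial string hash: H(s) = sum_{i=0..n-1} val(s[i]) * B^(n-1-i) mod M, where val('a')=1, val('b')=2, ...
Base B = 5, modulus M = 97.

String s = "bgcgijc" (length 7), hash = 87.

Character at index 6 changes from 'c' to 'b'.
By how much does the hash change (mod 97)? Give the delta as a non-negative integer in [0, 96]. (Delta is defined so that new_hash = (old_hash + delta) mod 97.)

Answer: 96

Derivation:
Delta formula: (val(new) - val(old)) * B^(n-1-k) mod M
  val('b') - val('c') = 2 - 3 = -1
  B^(n-1-k) = 5^0 mod 97 = 1
  Delta = -1 * 1 mod 97 = 96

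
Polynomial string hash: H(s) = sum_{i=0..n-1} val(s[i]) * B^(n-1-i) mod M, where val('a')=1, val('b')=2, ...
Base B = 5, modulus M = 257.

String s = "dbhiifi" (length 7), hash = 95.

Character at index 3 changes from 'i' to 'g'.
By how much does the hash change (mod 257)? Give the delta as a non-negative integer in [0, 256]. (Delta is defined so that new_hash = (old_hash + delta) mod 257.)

Answer: 7

Derivation:
Delta formula: (val(new) - val(old)) * B^(n-1-k) mod M
  val('g') - val('i') = 7 - 9 = -2
  B^(n-1-k) = 5^3 mod 257 = 125
  Delta = -2 * 125 mod 257 = 7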